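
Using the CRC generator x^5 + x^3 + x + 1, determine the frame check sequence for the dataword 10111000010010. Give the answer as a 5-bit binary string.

10100

Append 5 zeros: 1011100001001000000. Divide by 101011 (XOR where the leading bit is 1):
  pos 0: 101110 XOR 101011 = 000101
  pos 3: 101000 XOR 101011 = 000011
  pos 7: 111001 XOR 101011 = 010010
  pos 8: 100100 XOR 101011 = 001111
  pos 10: 111100 XOR 101011 = 010111
  pos 11: 101110 XOR 101011 = 000101
Remainder (last 5 bits) = 10100. This is the CRC / FCS.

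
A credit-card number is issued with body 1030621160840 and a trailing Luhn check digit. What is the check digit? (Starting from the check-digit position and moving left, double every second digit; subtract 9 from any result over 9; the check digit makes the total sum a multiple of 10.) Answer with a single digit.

0

Partial digits right→left: 0 4 8 0 6 1 1 2 6 0 3 0 1
Double every second digit counting from the check-digit position (so the 1st, 3rd, 5th, ... of the partial from the right).
  doubled (with −9 where >9): 0 7 3 2 3 6 2 → sum 23
  kept as-is: 4 0 1 2 0 0 → sum 7
Total = 23 + 7 = 30.
Check digit = (10 − (30 mod 10)) mod 10 = 0.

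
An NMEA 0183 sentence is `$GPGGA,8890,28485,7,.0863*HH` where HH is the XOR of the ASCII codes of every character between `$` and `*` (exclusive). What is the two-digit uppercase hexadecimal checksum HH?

XOR the ASCII codes of the payload characters:
  'G' = 0x47 → acc = 0x47
  'P' = 0x50 → acc = 0x17
  'G' = 0x47 → acc = 0x50
  'G' = 0x47 → acc = 0x17
  'A' = 0x41 → acc = 0x56
  ',' = 0x2C → acc = 0x7A
  '8' = 0x38 → acc = 0x42
  '8' = 0x38 → acc = 0x7A
  '9' = 0x39 → acc = 0x43
  '0' = 0x30 → acc = 0x73
  ',' = 0x2C → acc = 0x5F
  '2' = 0x32 → acc = 0x6D
  '8' = 0x38 → acc = 0x55
  '4' = 0x34 → acc = 0x61
  '8' = 0x38 → acc = 0x59
  '5' = 0x35 → acc = 0x6C
  ',' = 0x2C → acc = 0x40
  '7' = 0x37 → acc = 0x77
  ',' = 0x2C → acc = 0x5B
  '.' = 0x2E → acc = 0x75
  '0' = 0x30 → acc = 0x45
  '8' = 0x38 → acc = 0x7D
  '6' = 0x36 → acc = 0x4B
  '3' = 0x33 → acc = 0x78
Checksum = 0x78.

78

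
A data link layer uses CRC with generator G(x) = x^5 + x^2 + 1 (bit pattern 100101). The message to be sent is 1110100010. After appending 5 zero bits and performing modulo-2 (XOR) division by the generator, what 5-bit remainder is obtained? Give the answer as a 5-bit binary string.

10100

Append 5 zeros: 111010001000000. Divide by 100101 (XOR where the leading bit is 1):
  pos 0: 111010 XOR 100101 = 011111
  pos 1: 111110 XOR 100101 = 011011
  pos 2: 110110 XOR 100101 = 010011
  pos 3: 100111 XOR 100101 = 000010
  pos 7: 100000 XOR 100101 = 000101
Remainder (last 5 bits) = 10100. This is the CRC / FCS.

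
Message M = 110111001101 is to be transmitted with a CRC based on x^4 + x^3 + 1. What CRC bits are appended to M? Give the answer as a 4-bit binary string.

Append 4 zeros: 1101110011010000. Divide by 11001 (XOR where the leading bit is 1):
  pos 0: 11011 XOR 11001 = 00010
  pos 3: 10100 XOR 11001 = 01101
  pos 4: 11011 XOR 11001 = 00010
  pos 7: 10101 XOR 11001 = 01100
  pos 8: 11000 XOR 11001 = 00001
Remainder (last 4 bits) = 1000. This is the CRC / FCS.

1000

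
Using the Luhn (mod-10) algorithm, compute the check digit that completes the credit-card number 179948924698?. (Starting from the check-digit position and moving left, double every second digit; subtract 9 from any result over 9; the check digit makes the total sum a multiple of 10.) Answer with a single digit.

Partial digits right→left: 8 9 6 4 2 9 8 4 9 9 7 1
Double every second digit counting from the check-digit position (so the 1st, 3rd, 5th, ... of the partial from the right).
  doubled (with −9 where >9): 7 3 4 7 9 5 → sum 35
  kept as-is: 9 4 9 4 9 1 → sum 36
Total = 35 + 36 = 71.
Check digit = (10 − (71 mod 10)) mod 10 = 9.

9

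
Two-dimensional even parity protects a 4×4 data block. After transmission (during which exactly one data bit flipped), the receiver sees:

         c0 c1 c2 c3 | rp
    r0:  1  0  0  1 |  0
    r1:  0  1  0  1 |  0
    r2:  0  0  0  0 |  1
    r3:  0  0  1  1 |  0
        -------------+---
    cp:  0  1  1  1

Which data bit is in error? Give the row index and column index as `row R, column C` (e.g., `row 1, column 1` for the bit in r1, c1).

Recompute each row's even parity and compare to rp:
  r0: data parity 0, sent rp 0 → ok
  r1: data parity 0, sent rp 0 → ok
  r2: data parity 0, sent rp 1 → mismatch
  r3: data parity 0, sent rp 0 → ok
Recompute each column's even parity and compare to cp:
  c0: data parity 1, sent cp 0 → mismatch
  c1: data parity 1, sent cp 1 → ok
  c2: data parity 1, sent cp 1 → ok
  c3: data parity 1, sent cp 1 → ok
Exactly one row (r2) and one column (c0) fail → the flipped bit is at their intersection.

row 2, column 0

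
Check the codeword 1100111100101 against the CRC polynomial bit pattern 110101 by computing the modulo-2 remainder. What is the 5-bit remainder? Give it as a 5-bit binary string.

00000

Modulo-2 division of 1100111100101 by 110101:
  pos 0: 110011 XOR 110101 = 000110
  pos 3: 110110 XOR 110101 = 000011
  pos 7: 110101 XOR 110101 = 000000
Remainder = 00000 (zero — the frame passes the CRC check).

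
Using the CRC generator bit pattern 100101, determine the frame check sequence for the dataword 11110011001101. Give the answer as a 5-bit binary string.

00001

Append 5 zeros: 1111001100110100000. Divide by 100101 (XOR where the leading bit is 1):
  pos 0: 111100 XOR 100101 = 011001
  pos 1: 110011 XOR 100101 = 010110
  pos 2: 101101 XOR 100101 = 001000
  pos 4: 100000 XOR 100101 = 000101
  pos 7: 101110 XOR 100101 = 001011
  pos 9: 101110 XOR 100101 = 001011
  pos 11: 101100 XOR 100101 = 001001
  pos 13: 100100 XOR 100101 = 000001
Remainder (last 5 bits) = 00001. This is the CRC / FCS.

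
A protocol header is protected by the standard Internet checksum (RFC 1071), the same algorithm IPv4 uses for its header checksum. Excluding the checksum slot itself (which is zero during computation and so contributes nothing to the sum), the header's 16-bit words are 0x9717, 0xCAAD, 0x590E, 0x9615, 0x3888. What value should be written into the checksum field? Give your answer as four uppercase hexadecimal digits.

768E

One's-complement addition (fold any carry out of bit 15 back into bit 0):
  0x9717 + 0xCAAD = 0x161C4 → wrap carry → 0x61C5
  0x61C5 + 0x590E = 0x0BAD3
  0xBAD3 + 0x9615 = 0x150E8 → wrap carry → 0x50E9
  0x50E9 + 0x3888 = 0x08971
One's-complement sum = 0x8971.
Checksum = ~0x8971 & 0xFFFF = 0x768E.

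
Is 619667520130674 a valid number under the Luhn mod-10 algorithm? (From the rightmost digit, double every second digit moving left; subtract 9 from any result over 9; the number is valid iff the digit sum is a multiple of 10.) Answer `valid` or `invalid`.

valid

From the right, keep odd positions and double even positions (subtract 9 from any doubled value over 9):
  doubled (positions 2,4,...): 5 0 2 4 5 3 2 → sum 21
  kept (positions 1,3,...): 4 6 3 0 5 6 9 6 → sum 39
Total = 60.
60 mod 10 = 0, so the number is valid.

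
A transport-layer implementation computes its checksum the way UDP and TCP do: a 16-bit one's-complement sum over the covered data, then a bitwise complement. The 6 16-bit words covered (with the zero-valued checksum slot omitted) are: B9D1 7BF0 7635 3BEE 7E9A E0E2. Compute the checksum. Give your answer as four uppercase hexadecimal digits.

One's-complement addition (fold any carry out of bit 15 back into bit 0):
  0xB9D1 + 0x7BF0 = 0x135C1 → wrap carry → 0x35C2
  0x35C2 + 0x7635 = 0x0ABF7
  0xABF7 + 0x3BEE = 0x0E7E5
  0xE7E5 + 0x7E9A = 0x1667F → wrap carry → 0x6680
  0x6680 + 0xE0E2 = 0x14762 → wrap carry → 0x4763
One's-complement sum = 0x4763.
Checksum = ~0x4763 & 0xFFFF = 0xB89C.

B89C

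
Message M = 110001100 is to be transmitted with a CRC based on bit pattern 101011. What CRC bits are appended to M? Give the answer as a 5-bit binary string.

Append 5 zeros: 11000110000000. Divide by 101011 (XOR where the leading bit is 1):
  pos 0: 110001 XOR 101011 = 011010
  pos 1: 110101 XOR 101011 = 011110
  pos 2: 111100 XOR 101011 = 010111
  pos 3: 101110 XOR 101011 = 000101
  pos 6: 101000 XOR 101011 = 000011
Remainder (last 5 bits) = 01100. This is the CRC / FCS.

01100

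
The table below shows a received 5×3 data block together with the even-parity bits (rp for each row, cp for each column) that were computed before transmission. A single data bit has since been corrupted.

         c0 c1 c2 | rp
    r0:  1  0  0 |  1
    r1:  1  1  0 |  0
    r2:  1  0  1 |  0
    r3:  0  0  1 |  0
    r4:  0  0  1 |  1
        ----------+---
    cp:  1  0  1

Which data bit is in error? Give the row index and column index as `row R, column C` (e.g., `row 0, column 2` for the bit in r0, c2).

row 3, column 1

Recompute each row's even parity and compare to rp:
  r0: data parity 1, sent rp 1 → ok
  r1: data parity 0, sent rp 0 → ok
  r2: data parity 0, sent rp 0 → ok
  r3: data parity 1, sent rp 0 → mismatch
  r4: data parity 1, sent rp 1 → ok
Recompute each column's even parity and compare to cp:
  c0: data parity 1, sent cp 1 → ok
  c1: data parity 1, sent cp 0 → mismatch
  c2: data parity 1, sent cp 1 → ok
Exactly one row (r3) and one column (c1) fail → the flipped bit is at their intersection.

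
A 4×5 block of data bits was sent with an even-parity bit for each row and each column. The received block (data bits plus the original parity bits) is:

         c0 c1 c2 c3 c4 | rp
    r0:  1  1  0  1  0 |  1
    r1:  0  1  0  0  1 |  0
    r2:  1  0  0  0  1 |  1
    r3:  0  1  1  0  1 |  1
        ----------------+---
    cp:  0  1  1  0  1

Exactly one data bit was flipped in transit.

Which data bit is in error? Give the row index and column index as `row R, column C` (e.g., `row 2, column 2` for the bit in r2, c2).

row 2, column 3

Recompute each row's even parity and compare to rp:
  r0: data parity 1, sent rp 1 → ok
  r1: data parity 0, sent rp 0 → ok
  r2: data parity 0, sent rp 1 → mismatch
  r3: data parity 1, sent rp 1 → ok
Recompute each column's even parity and compare to cp:
  c0: data parity 0, sent cp 0 → ok
  c1: data parity 1, sent cp 1 → ok
  c2: data parity 1, sent cp 1 → ok
  c3: data parity 1, sent cp 0 → mismatch
  c4: data parity 1, sent cp 1 → ok
Exactly one row (r2) and one column (c3) fail → the flipped bit is at their intersection.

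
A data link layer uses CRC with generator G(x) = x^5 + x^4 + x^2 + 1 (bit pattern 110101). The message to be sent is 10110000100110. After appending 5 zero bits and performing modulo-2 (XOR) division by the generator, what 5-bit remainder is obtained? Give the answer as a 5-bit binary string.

Append 5 zeros: 1011000010011000000. Divide by 110101 (XOR where the leading bit is 1):
  pos 0: 101100 XOR 110101 = 011001
  pos 1: 110010 XOR 110101 = 000111
  pos 4: 111010 XOR 110101 = 001111
  pos 6: 111101 XOR 110101 = 001000
  pos 8: 100010 XOR 110101 = 010111
  pos 9: 101110 XOR 110101 = 011011
  pos 10: 110110 XOR 110101 = 000011
Remainder (last 5 bits) = 11000. This is the CRC / FCS.

11000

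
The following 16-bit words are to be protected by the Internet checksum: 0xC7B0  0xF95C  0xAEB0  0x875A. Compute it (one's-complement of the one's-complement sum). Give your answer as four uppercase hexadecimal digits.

08E7

One's-complement addition (fold any carry out of bit 15 back into bit 0):
  0xC7B0 + 0xF95C = 0x1C10C → wrap carry → 0xC10D
  0xC10D + 0xAEB0 = 0x16FBD → wrap carry → 0x6FBE
  0x6FBE + 0x875A = 0x0F718
One's-complement sum = 0xF718.
Checksum = ~0xF718 & 0xFFFF = 0x08E7.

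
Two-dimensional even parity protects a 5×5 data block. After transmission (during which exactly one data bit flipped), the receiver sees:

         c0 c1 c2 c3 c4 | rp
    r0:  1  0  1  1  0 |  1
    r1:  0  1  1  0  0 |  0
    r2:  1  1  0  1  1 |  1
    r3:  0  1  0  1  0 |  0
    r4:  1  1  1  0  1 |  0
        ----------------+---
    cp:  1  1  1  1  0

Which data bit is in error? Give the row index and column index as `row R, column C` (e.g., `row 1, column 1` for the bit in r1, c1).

row 2, column 1

Recompute each row's even parity and compare to rp:
  r0: data parity 1, sent rp 1 → ok
  r1: data parity 0, sent rp 0 → ok
  r2: data parity 0, sent rp 1 → mismatch
  r3: data parity 0, sent rp 0 → ok
  r4: data parity 0, sent rp 0 → ok
Recompute each column's even parity and compare to cp:
  c0: data parity 1, sent cp 1 → ok
  c1: data parity 0, sent cp 1 → mismatch
  c2: data parity 1, sent cp 1 → ok
  c3: data parity 1, sent cp 1 → ok
  c4: data parity 0, sent cp 0 → ok
Exactly one row (r2) and one column (c1) fail → the flipped bit is at their intersection.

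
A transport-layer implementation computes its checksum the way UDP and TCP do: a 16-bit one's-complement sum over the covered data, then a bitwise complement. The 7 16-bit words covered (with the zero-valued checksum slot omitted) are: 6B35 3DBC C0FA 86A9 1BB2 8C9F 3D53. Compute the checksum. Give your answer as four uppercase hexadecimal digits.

29C5

One's-complement addition (fold any carry out of bit 15 back into bit 0):
  0x6B35 + 0x3DBC = 0x0A8F1
  0xA8F1 + 0xC0FA = 0x169EB → wrap carry → 0x69EC
  0x69EC + 0x86A9 = 0x0F095
  0xF095 + 0x1BB2 = 0x10C47 → wrap carry → 0x0C48
  0x0C48 + 0x8C9F = 0x098E7
  0x98E7 + 0x3D53 = 0x0D63A
One's-complement sum = 0xD63A.
Checksum = ~0xD63A & 0xFFFF = 0x29C5.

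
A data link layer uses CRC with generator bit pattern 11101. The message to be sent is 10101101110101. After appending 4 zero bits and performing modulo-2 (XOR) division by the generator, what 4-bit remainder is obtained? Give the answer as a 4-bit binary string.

1110

Append 4 zeros: 101011011101010000. Divide by 11101 (XOR where the leading bit is 1):
  pos 0: 10101 XOR 11101 = 01000
  pos 1: 10001 XOR 11101 = 01100
  pos 2: 11000 XOR 11101 = 00101
  pos 4: 10111 XOR 11101 = 01010
  pos 5: 10101 XOR 11101 = 01000
  pos 6: 10000 XOR 11101 = 01101
  pos 7: 11011 XOR 11101 = 00110
  pos 9: 11001 XOR 11101 = 00100
  pos 11: 10000 XOR 11101 = 01101
  pos 12: 11010 XOR 11101 = 00111
Remainder (last 4 bits) = 1110. This is the CRC / FCS.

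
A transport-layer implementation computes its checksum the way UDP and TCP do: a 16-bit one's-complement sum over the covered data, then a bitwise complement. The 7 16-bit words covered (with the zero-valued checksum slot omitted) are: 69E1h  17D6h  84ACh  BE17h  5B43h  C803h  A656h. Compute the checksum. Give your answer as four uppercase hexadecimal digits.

One's-complement addition (fold any carry out of bit 15 back into bit 0):
  0x69E1 + 0x17D6 = 0x081B7
  0x81B7 + 0x84AC = 0x10663 → wrap carry → 0x0664
  0x0664 + 0xBE17 = 0x0C47B
  0xC47B + 0x5B43 = 0x11FBE → wrap carry → 0x1FBF
  0x1FBF + 0xC803 = 0x0E7C2
  0xE7C2 + 0xA656 = 0x18E18 → wrap carry → 0x8E19
One's-complement sum = 0x8E19.
Checksum = ~0x8E19 & 0xFFFF = 0x71E6.

71E6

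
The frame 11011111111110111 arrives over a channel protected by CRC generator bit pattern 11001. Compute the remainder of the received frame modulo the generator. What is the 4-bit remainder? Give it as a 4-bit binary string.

Modulo-2 division of 11011111111110111 by 11001:
  pos 0: 11011 XOR 11001 = 00010
  pos 3: 10111 XOR 11001 = 01110
  pos 4: 11101 XOR 11001 = 00100
  pos 6: 10011 XOR 11001 = 01010
  pos 7: 10101 XOR 11001 = 01100
  pos 8: 11001 XOR 11001 = 00000
Remainder = 0111 (nonzero — an error is detected).

0111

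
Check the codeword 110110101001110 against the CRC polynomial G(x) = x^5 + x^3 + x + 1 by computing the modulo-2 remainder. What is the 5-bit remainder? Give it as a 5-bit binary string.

00010

Modulo-2 division of 110110101001110 by 101011:
  pos 0: 110110 XOR 101011 = 011101
  pos 1: 111011 XOR 101011 = 010000
  pos 2: 100000 XOR 101011 = 001011
  pos 4: 101110 XOR 101011 = 000101
  pos 7: 101011 XOR 101011 = 000000
Remainder = 00010 (nonzero — an error is detected).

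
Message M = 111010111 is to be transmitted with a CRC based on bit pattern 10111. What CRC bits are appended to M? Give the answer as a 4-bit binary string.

Append 4 zeros: 1110101110000. Divide by 10111 (XOR where the leading bit is 1):
  pos 0: 11101 XOR 10111 = 01010
  pos 1: 10100 XOR 10111 = 00011
  pos 4: 11111 XOR 10111 = 01000
  pos 5: 10000 XOR 10111 = 00111
  pos 7: 11100 XOR 10111 = 01011
  pos 8: 10110 XOR 10111 = 00001
Remainder (last 4 bits) = 0001. This is the CRC / FCS.

0001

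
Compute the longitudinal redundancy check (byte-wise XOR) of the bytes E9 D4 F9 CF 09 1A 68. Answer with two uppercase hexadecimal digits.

XOR the bytes together:
  start with 0xE9
  0xE9 ⊕ 0xD4 = 0x3D
  0x3D ⊕ 0xF9 = 0xC4
  0xC4 ⊕ 0xCF = 0x0B
  0x0B ⊕ 0x09 = 0x02
  0x02 ⊕ 0x1A = 0x18
  0x18 ⊕ 0x68 = 0x70

70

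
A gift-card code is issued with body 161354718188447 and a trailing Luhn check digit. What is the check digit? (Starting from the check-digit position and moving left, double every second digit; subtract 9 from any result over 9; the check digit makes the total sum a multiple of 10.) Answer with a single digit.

Partial digits right→left: 7 4 4 8 8 1 8 1 7 4 5 3 1 6 1
Double every second digit counting from the check-digit position (so the 1st, 3rd, 5th, ... of the partial from the right).
  doubled (with −9 where >9): 5 8 7 7 5 1 2 2 → sum 37
  kept as-is: 4 8 1 1 4 3 6 → sum 27
Total = 37 + 27 = 64.
Check digit = (10 − (64 mod 10)) mod 10 = 6.

6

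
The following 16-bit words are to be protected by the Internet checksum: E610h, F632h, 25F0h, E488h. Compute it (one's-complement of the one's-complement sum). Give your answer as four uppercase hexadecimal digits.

1943

One's-complement addition (fold any carry out of bit 15 back into bit 0):
  0xE610 + 0xF632 = 0x1DC42 → wrap carry → 0xDC43
  0xDC43 + 0x25F0 = 0x10233 → wrap carry → 0x0234
  0x0234 + 0xE488 = 0x0E6BC
One's-complement sum = 0xE6BC.
Checksum = ~0xE6BC & 0xFFFF = 0x1943.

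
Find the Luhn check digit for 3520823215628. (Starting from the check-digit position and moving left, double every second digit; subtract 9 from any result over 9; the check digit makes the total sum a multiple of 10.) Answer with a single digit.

Partial digits right→left: 8 2 6 5 1 2 3 2 8 0 2 5 3
Double every second digit counting from the check-digit position (so the 1st, 3rd, 5th, ... of the partial from the right).
  doubled (with −9 where >9): 7 3 2 6 7 4 6 → sum 35
  kept as-is: 2 5 2 2 0 5 → sum 16
Total = 35 + 16 = 51.
Check digit = (10 − (51 mod 10)) mod 10 = 9.

9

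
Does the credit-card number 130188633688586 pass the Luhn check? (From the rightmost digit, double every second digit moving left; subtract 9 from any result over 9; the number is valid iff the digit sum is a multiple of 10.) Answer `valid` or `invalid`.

From the right, keep odd positions and double even positions (subtract 9 from any doubled value over 9):
  doubled (positions 2,4,...): 7 7 3 6 7 2 6 → sum 38
  kept (positions 1,3,...): 6 5 8 3 6 8 0 1 → sum 37
Total = 75.
75 mod 10 = 5, so the number is invalid.

invalid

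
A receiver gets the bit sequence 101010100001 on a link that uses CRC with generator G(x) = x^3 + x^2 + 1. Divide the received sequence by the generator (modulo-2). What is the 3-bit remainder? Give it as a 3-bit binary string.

000

Modulo-2 division of 101010100001 by 1101:
  pos 0: 1010 XOR 1101 = 0111
  pos 1: 1111 XOR 1101 = 0010
  pos 3: 1001 XOR 1101 = 0100
  pos 4: 1000 XOR 1101 = 0101
  pos 5: 1010 XOR 1101 = 0111
  pos 6: 1110 XOR 1101 = 0011
  pos 8: 1101 XOR 1101 = 0000
Remainder = 000 (zero — the frame passes the CRC check).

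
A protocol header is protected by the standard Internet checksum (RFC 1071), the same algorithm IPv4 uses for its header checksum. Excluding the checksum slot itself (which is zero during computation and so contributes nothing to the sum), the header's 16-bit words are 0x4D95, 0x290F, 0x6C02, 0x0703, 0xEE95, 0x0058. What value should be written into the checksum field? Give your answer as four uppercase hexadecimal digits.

One's-complement addition (fold any carry out of bit 15 back into bit 0):
  0x4D95 + 0x290F = 0x076A4
  0x76A4 + 0x6C02 = 0x0E2A6
  0xE2A6 + 0x0703 = 0x0E9A9
  0xE9A9 + 0xEE95 = 0x1D83E → wrap carry → 0xD83F
  0xD83F + 0x0058 = 0x0D897
One's-complement sum = 0xD897.
Checksum = ~0xD897 & 0xFFFF = 0x2768.

2768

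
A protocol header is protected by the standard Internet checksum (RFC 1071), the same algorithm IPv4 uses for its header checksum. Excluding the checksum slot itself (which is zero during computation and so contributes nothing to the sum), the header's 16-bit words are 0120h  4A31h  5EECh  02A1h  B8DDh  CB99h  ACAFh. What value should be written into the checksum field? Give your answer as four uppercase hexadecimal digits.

21FA

One's-complement addition (fold any carry out of bit 15 back into bit 0):
  0x0120 + 0x4A31 = 0x04B51
  0x4B51 + 0x5EEC = 0x0AA3D
  0xAA3D + 0x02A1 = 0x0ACDE
  0xACDE + 0xB8DD = 0x165BB → wrap carry → 0x65BC
  0x65BC + 0xCB99 = 0x13155 → wrap carry → 0x3156
  0x3156 + 0xACAF = 0x0DE05
One's-complement sum = 0xDE05.
Checksum = ~0xDE05 & 0xFFFF = 0x21FA.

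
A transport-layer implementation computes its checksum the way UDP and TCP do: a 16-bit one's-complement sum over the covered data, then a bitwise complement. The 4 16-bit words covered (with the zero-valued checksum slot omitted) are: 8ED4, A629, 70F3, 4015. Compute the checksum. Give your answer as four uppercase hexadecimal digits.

One's-complement addition (fold any carry out of bit 15 back into bit 0):
  0x8ED4 + 0xA629 = 0x134FD → wrap carry → 0x34FE
  0x34FE + 0x70F3 = 0x0A5F1
  0xA5F1 + 0x4015 = 0x0E606
One's-complement sum = 0xE606.
Checksum = ~0xE606 & 0xFFFF = 0x19F9.

19F9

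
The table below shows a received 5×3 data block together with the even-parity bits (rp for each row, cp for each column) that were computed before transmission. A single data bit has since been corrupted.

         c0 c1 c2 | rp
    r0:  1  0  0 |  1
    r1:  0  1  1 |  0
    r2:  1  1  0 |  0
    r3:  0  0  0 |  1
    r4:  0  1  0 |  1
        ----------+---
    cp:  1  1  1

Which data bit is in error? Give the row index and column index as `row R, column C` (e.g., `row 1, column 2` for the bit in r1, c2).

Recompute each row's even parity and compare to rp:
  r0: data parity 1, sent rp 1 → ok
  r1: data parity 0, sent rp 0 → ok
  r2: data parity 0, sent rp 0 → ok
  r3: data parity 0, sent rp 1 → mismatch
  r4: data parity 1, sent rp 1 → ok
Recompute each column's even parity and compare to cp:
  c0: data parity 0, sent cp 1 → mismatch
  c1: data parity 1, sent cp 1 → ok
  c2: data parity 1, sent cp 1 → ok
Exactly one row (r3) and one column (c0) fail → the flipped bit is at their intersection.

row 3, column 0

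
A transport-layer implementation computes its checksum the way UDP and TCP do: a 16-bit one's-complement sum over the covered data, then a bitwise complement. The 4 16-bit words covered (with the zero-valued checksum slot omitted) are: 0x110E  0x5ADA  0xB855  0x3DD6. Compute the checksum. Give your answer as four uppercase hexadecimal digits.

One's-complement addition (fold any carry out of bit 15 back into bit 0):
  0x110E + 0x5ADA = 0x06BE8
  0x6BE8 + 0xB855 = 0x1243D → wrap carry → 0x243E
  0x243E + 0x3DD6 = 0x06214
One's-complement sum = 0x6214.
Checksum = ~0x6214 & 0xFFFF = 0x9DEB.

9DEB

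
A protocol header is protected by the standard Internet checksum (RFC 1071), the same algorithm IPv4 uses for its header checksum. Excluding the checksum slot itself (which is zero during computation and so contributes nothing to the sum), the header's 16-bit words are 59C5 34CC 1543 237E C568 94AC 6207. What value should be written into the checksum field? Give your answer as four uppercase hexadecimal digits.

7C90

One's-complement addition (fold any carry out of bit 15 back into bit 0):
  0x59C5 + 0x34CC = 0x08E91
  0x8E91 + 0x1543 = 0x0A3D4
  0xA3D4 + 0x237E = 0x0C752
  0xC752 + 0xC568 = 0x18CBA → wrap carry → 0x8CBB
  0x8CBB + 0x94AC = 0x12167 → wrap carry → 0x2168
  0x2168 + 0x6207 = 0x0836F
One's-complement sum = 0x836F.
Checksum = ~0x836F & 0xFFFF = 0x7C90.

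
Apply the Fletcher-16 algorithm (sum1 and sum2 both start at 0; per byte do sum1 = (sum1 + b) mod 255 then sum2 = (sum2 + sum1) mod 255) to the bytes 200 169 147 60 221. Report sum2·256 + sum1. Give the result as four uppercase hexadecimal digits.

A320

Running sums (mod 255):
  after byte 0 (200): sum1=200, sum2=200
  after byte 1 (169): sum1=114, sum2=59
  after byte 2 (147): sum1=6, sum2=65
  after byte 3 (60): sum1=66, sum2=131
  after byte 4 (221): sum1=32, sum2=163
Checksum = sum2·256 + sum1 = 163·256 + 32 = 41760 = 0xA320.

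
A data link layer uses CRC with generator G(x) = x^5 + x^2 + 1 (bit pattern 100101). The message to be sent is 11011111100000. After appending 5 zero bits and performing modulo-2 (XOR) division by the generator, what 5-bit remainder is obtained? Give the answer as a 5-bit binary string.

Append 5 zeros: 1101111110000000000. Divide by 100101 (XOR where the leading bit is 1):
  pos 0: 110111 XOR 100101 = 010010
  pos 1: 100101 XOR 100101 = 000000
  pos 7: 110000 XOR 100101 = 010101
  pos 8: 101010 XOR 100101 = 001111
  pos 10: 111100 XOR 100101 = 011001
  pos 11: 110010 XOR 100101 = 010111
  pos 12: 101110 XOR 100101 = 001011
Remainder (last 5 bits) = 10110. This is the CRC / FCS.

10110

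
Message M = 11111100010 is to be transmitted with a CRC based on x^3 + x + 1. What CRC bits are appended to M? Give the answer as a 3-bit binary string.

Append 3 zeros: 11111100010000. Divide by 1011 (XOR where the leading bit is 1):
  pos 0: 1111 XOR 1011 = 0100
  pos 1: 1001 XOR 1011 = 0010
  pos 3: 1010 XOR 1011 = 0001
  pos 6: 1001 XOR 1011 = 0010
  pos 8: 1000 XOR 1011 = 0011
  pos 10: 1100 XOR 1011 = 0111
Remainder (last 3 bits) = 111. This is the CRC / FCS.

111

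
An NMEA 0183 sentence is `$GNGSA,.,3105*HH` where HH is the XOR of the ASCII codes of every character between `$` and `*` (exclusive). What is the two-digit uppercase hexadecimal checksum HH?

XOR the ASCII codes of the payload characters:
  'G' = 0x47 → acc = 0x47
  'N' = 0x4E → acc = 0x09
  'G' = 0x47 → acc = 0x4E
  'S' = 0x53 → acc = 0x1D
  'A' = 0x41 → acc = 0x5C
  ',' = 0x2C → acc = 0x70
  '.' = 0x2E → acc = 0x5E
  ',' = 0x2C → acc = 0x72
  '3' = 0x33 → acc = 0x41
  '1' = 0x31 → acc = 0x70
  '0' = 0x30 → acc = 0x40
  '5' = 0x35 → acc = 0x75
Checksum = 0x75.

75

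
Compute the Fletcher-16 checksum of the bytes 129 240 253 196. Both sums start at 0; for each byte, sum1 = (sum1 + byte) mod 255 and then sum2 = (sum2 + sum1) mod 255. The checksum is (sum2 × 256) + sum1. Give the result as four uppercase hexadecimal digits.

Running sums (mod 255):
  after byte 0 (129): sum1=129, sum2=129
  after byte 1 (240): sum1=114, sum2=243
  after byte 2 (253): sum1=112, sum2=100
  after byte 3 (196): sum1=53, sum2=153
Checksum = sum2·256 + sum1 = 153·256 + 53 = 39221 = 0x9935.

9935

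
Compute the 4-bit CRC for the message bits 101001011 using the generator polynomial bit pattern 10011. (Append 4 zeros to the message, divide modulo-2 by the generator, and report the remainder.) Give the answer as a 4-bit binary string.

Append 4 zeros: 1010010110000. Divide by 10011 (XOR where the leading bit is 1):
  pos 0: 10100 XOR 10011 = 00111
  pos 2: 11110 XOR 10011 = 01101
  pos 3: 11011 XOR 10011 = 01000
  pos 4: 10001 XOR 10011 = 00010
  pos 7: 10000 XOR 10011 = 00011
Remainder (last 4 bits) = 0110. This is the CRC / FCS.

0110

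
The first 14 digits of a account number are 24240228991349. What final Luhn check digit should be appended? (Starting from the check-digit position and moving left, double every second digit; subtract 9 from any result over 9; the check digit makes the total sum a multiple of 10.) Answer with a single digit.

Partial digits right→left: 9 4 3 1 9 9 8 2 2 0 4 2 4 2
Double every second digit counting from the check-digit position (so the 1st, 3rd, 5th, ... of the partial from the right).
  doubled (with −9 where >9): 9 6 9 7 4 8 8 → sum 51
  kept as-is: 4 1 9 2 0 2 2 → sum 20
Total = 51 + 20 = 71.
Check digit = (10 − (71 mod 10)) mod 10 = 9.

9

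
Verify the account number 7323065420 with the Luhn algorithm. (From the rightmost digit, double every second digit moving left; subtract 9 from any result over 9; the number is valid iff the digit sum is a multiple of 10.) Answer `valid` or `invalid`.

From the right, keep odd positions and double even positions (subtract 9 from any doubled value over 9):
  doubled (positions 2,4,...): 4 1 0 4 5 → sum 14
  kept (positions 1,3,...): 0 4 6 3 3 → sum 16
Total = 30.
30 mod 10 = 0, so the number is valid.

valid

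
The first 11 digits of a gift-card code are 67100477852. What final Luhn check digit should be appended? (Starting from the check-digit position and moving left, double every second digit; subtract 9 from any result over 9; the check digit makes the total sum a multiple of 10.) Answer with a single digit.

6

Partial digits right→left: 2 5 8 7 7 4 0 0 1 7 6
Double every second digit counting from the check-digit position (so the 1st, 3rd, 5th, ... of the partial from the right).
  doubled (with −9 where >9): 4 7 5 0 2 3 → sum 21
  kept as-is: 5 7 4 0 7 → sum 23
Total = 21 + 23 = 44.
Check digit = (10 − (44 mod 10)) mod 10 = 6.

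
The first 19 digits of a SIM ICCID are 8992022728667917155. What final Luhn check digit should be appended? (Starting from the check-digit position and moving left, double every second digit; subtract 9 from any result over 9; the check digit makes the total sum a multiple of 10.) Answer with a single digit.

Partial digits right→left: 5 5 1 7 1 9 7 6 6 8 2 7 2 2 0 2 9 9 8
Double every second digit counting from the check-digit position (so the 1st, 3rd, 5th, ... of the partial from the right).
  doubled (with −9 where >9): 1 2 2 5 3 4 4 0 9 7 → sum 37
  kept as-is: 5 7 9 6 8 7 2 2 9 → sum 55
Total = 37 + 55 = 92.
Check digit = (10 − (92 mod 10)) mod 10 = 8.

8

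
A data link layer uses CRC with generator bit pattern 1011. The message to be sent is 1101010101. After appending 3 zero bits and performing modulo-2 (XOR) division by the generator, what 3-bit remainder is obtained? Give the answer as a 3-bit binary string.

Append 3 zeros: 1101010101000. Divide by 1011 (XOR where the leading bit is 1):
  pos 0: 1101 XOR 1011 = 0110
  pos 1: 1100 XOR 1011 = 0111
  pos 2: 1111 XOR 1011 = 0100
  pos 3: 1000 XOR 1011 = 0011
  pos 5: 1110 XOR 1011 = 0101
  pos 6: 1011 XOR 1011 = 0000
Remainder (last 3 bits) = 000. This is the CRC / FCS.

000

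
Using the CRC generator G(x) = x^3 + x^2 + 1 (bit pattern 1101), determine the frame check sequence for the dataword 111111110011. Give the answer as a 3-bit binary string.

011

Append 3 zeros: 111111110011000. Divide by 1101 (XOR where the leading bit is 1):
  pos 0: 1111 XOR 1101 = 0010
  pos 2: 1011 XOR 1101 = 0110
  pos 3: 1101 XOR 1101 = 0000
  pos 7: 1001 XOR 1101 = 0100
  pos 8: 1001 XOR 1101 = 0100
  pos 9: 1000 XOR 1101 = 0101
  pos 10: 1010 XOR 1101 = 0111
  pos 11: 1110 XOR 1101 = 0011
Remainder (last 3 bits) = 011. This is the CRC / FCS.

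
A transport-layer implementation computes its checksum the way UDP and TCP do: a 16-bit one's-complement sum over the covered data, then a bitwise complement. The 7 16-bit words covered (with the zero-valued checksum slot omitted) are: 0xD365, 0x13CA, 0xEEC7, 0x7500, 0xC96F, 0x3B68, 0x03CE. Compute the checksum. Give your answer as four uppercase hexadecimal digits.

AC61

One's-complement addition (fold any carry out of bit 15 back into bit 0):
  0xD365 + 0x13CA = 0x0E72F
  0xE72F + 0xEEC7 = 0x1D5F6 → wrap carry → 0xD5F7
  0xD5F7 + 0x7500 = 0x14AF7 → wrap carry → 0x4AF8
  0x4AF8 + 0xC96F = 0x11467 → wrap carry → 0x1468
  0x1468 + 0x3B68 = 0x04FD0
  0x4FD0 + 0x03CE = 0x0539E
One's-complement sum = 0x539E.
Checksum = ~0x539E & 0xFFFF = 0xAC61.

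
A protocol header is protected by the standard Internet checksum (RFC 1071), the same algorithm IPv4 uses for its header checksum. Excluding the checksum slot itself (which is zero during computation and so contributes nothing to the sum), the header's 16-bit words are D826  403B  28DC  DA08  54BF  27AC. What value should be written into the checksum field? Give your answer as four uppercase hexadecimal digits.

684D

One's-complement addition (fold any carry out of bit 15 back into bit 0):
  0xD826 + 0x403B = 0x11861 → wrap carry → 0x1862
  0x1862 + 0x28DC = 0x0413E
  0x413E + 0xDA08 = 0x11B46 → wrap carry → 0x1B47
  0x1B47 + 0x54BF = 0x07006
  0x7006 + 0x27AC = 0x097B2
One's-complement sum = 0x97B2.
Checksum = ~0x97B2 & 0xFFFF = 0x684D.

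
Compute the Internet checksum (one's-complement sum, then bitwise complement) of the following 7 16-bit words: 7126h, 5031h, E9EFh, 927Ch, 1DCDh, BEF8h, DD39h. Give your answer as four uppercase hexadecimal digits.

083C

One's-complement addition (fold any carry out of bit 15 back into bit 0):
  0x7126 + 0x5031 = 0x0C157
  0xC157 + 0xE9EF = 0x1AB46 → wrap carry → 0xAB47
  0xAB47 + 0x927C = 0x13DC3 → wrap carry → 0x3DC4
  0x3DC4 + 0x1DCD = 0x05B91
  0x5B91 + 0xBEF8 = 0x11A89 → wrap carry → 0x1A8A
  0x1A8A + 0xDD39 = 0x0F7C3
One's-complement sum = 0xF7C3.
Checksum = ~0xF7C3 & 0xFFFF = 0x083C.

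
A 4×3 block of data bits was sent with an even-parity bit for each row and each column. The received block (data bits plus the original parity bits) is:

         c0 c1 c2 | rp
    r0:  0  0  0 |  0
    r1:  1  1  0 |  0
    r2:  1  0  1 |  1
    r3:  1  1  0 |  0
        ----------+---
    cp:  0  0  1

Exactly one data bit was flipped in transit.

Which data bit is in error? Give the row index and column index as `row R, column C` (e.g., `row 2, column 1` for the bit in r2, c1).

Recompute each row's even parity and compare to rp:
  r0: data parity 0, sent rp 0 → ok
  r1: data parity 0, sent rp 0 → ok
  r2: data parity 0, sent rp 1 → mismatch
  r3: data parity 0, sent rp 0 → ok
Recompute each column's even parity and compare to cp:
  c0: data parity 1, sent cp 0 → mismatch
  c1: data parity 0, sent cp 0 → ok
  c2: data parity 1, sent cp 1 → ok
Exactly one row (r2) and one column (c0) fail → the flipped bit is at their intersection.

row 2, column 0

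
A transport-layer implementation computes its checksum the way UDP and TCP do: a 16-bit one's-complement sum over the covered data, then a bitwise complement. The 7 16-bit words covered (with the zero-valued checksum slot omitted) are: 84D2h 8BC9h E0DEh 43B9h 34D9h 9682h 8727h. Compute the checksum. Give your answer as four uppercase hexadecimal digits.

One's-complement addition (fold any carry out of bit 15 back into bit 0):
  0x84D2 + 0x8BC9 = 0x1109B → wrap carry → 0x109C
  0x109C + 0xE0DE = 0x0F17A
  0xF17A + 0x43B9 = 0x13533 → wrap carry → 0x3534
  0x3534 + 0x34D9 = 0x06A0D
  0x6A0D + 0x9682 = 0x1008F → wrap carry → 0x0090
  0x0090 + 0x8727 = 0x087B7
One's-complement sum = 0x87B7.
Checksum = ~0x87B7 & 0xFFFF = 0x7848.

7848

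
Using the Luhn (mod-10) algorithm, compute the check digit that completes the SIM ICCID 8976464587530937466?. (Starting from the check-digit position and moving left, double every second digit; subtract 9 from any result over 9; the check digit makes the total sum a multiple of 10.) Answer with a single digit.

9

Partial digits right→left: 6 6 4 7 3 9 0 3 5 7 8 5 4 6 4 6 7 9 8
Double every second digit counting from the check-digit position (so the 1st, 3rd, 5th, ... of the partial from the right).
  doubled (with −9 where >9): 3 8 6 0 1 7 8 8 5 7 → sum 53
  kept as-is: 6 7 9 3 7 5 6 6 9 → sum 58
Total = 53 + 58 = 111.
Check digit = (10 − (111 mod 10)) mod 10 = 9.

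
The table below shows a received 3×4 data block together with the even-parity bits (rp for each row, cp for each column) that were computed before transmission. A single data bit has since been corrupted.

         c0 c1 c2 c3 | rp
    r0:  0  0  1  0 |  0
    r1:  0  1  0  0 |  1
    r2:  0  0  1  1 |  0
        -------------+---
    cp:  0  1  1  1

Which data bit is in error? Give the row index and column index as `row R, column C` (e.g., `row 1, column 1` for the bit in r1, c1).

row 0, column 2

Recompute each row's even parity and compare to rp:
  r0: data parity 1, sent rp 0 → mismatch
  r1: data parity 1, sent rp 1 → ok
  r2: data parity 0, sent rp 0 → ok
Recompute each column's even parity and compare to cp:
  c0: data parity 0, sent cp 0 → ok
  c1: data parity 1, sent cp 1 → ok
  c2: data parity 0, sent cp 1 → mismatch
  c3: data parity 1, sent cp 1 → ok
Exactly one row (r0) and one column (c2) fail → the flipped bit is at their intersection.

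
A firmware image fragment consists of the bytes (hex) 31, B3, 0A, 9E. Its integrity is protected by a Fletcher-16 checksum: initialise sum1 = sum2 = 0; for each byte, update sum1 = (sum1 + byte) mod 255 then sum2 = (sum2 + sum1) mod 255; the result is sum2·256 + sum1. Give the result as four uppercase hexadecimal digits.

Running sums (mod 255):
  after byte 0 (31): sum1=49, sum2=49
  after byte 1 (B3): sum1=228, sum2=22
  after byte 2 (0A): sum1=238, sum2=5
  after byte 3 (9E): sum1=141, sum2=146
Checksum = sum2·256 + sum1 = 146·256 + 141 = 37517 = 0x928D.

928D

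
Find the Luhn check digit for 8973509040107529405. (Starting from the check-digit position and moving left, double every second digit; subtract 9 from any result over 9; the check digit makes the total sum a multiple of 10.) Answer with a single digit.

Partial digits right→left: 5 0 4 9 2 5 7 0 1 0 4 0 9 0 5 3 7 9 8
Double every second digit counting from the check-digit position (so the 1st, 3rd, 5th, ... of the partial from the right).
  doubled (with −9 where >9): 1 8 4 5 2 8 9 1 5 7 → sum 50
  kept as-is: 0 9 5 0 0 0 0 3 9 → sum 26
Total = 50 + 26 = 76.
Check digit = (10 − (76 mod 10)) mod 10 = 4.

4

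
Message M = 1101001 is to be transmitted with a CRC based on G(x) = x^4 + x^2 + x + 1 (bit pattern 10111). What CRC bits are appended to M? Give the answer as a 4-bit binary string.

Append 4 zeros: 11010010000. Divide by 10111 (XOR where the leading bit is 1):
  pos 0: 11010 XOR 10111 = 01101
  pos 1: 11010 XOR 10111 = 01101
  pos 2: 11011 XOR 10111 = 01100
  pos 3: 11000 XOR 10111 = 01111
  pos 4: 11110 XOR 10111 = 01001
  pos 5: 10010 XOR 10111 = 00101
Remainder (last 4 bits) = 1010. This is the CRC / FCS.

1010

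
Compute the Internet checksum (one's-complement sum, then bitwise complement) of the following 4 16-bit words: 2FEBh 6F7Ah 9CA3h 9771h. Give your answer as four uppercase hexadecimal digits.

2C85

One's-complement addition (fold any carry out of bit 15 back into bit 0):
  0x2FEB + 0x6F7A = 0x09F65
  0x9F65 + 0x9CA3 = 0x13C08 → wrap carry → 0x3C09
  0x3C09 + 0x9771 = 0x0D37A
One's-complement sum = 0xD37A.
Checksum = ~0xD37A & 0xFFFF = 0x2C85.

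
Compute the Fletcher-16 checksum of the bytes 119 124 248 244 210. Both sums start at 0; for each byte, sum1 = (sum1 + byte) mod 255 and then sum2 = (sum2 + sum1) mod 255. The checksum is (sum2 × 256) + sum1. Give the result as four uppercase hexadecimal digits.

Running sums (mod 255):
  after byte 0 (119): sum1=119, sum2=119
  after byte 1 (124): sum1=243, sum2=107
  after byte 2 (248): sum1=236, sum2=88
  after byte 3 (244): sum1=225, sum2=58
  after byte 4 (210): sum1=180, sum2=238
Checksum = sum2·256 + sum1 = 238·256 + 180 = 61108 = 0xEEB4.

EEB4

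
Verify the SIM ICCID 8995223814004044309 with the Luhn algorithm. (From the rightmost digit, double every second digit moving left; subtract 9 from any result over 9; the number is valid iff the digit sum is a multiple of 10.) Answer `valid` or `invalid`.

From the right, keep odd positions and double even positions (subtract 9 from any doubled value over 9):
  doubled (positions 2,4,...): 0 8 0 0 8 7 4 1 9 → sum 37
  kept (positions 1,3,...): 9 3 4 4 0 1 3 2 9 8 → sum 43
Total = 80.
80 mod 10 = 0, so the number is valid.

valid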